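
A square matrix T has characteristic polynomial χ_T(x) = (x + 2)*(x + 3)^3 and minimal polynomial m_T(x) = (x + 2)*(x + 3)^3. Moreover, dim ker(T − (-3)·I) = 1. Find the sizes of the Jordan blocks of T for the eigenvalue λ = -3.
Block sizes for λ = -3: [3]

Step 1 — from the characteristic polynomial, algebraic multiplicity of λ = -3 is 3. From dim ker(T − (-3)·I) = 1, there are exactly 1 Jordan blocks for λ = -3.
Step 2 — from the minimal polynomial, the factor (x + 3)^3 tells us the largest block for λ = -3 has size 3.
Step 3 — with total size 3, 1 blocks, and largest block 3, the block sizes (in nonincreasing order) are [3].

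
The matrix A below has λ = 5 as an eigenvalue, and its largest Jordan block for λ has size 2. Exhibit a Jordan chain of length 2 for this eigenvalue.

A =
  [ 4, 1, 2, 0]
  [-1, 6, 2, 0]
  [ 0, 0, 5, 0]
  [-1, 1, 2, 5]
A Jordan chain for λ = 5 of length 2:
v_1 = (-1, -1, 0, -1)ᵀ
v_2 = (1, 0, 0, 0)ᵀ

Let N = A − (5)·I. We want v_2 with N^2 v_2 = 0 but N^1 v_2 ≠ 0; then v_{j-1} := N · v_j for j = 2, …, 2.

Pick v_2 = (1, 0, 0, 0)ᵀ.
Then v_1 = N · v_2 = (-1, -1, 0, -1)ᵀ.

Sanity check: (A − (5)·I) v_1 = (0, 0, 0, 0)ᵀ = 0. ✓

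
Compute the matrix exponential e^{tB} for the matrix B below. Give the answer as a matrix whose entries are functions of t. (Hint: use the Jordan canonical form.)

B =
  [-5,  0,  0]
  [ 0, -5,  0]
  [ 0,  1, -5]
e^{tB} =
  [exp(-5*t), 0, 0]
  [0, exp(-5*t), 0]
  [0, t*exp(-5*t), exp(-5*t)]

Strategy: write B = P · J · P⁻¹ where J is a Jordan canonical form, so e^{tB} = P · e^{tJ} · P⁻¹, and e^{tJ} can be computed block-by-block.

B has Jordan form
J =
  [-5,  1,  0]
  [ 0, -5,  0]
  [ 0,  0, -5]
(up to reordering of blocks).

Per-block formulas:
  For a 2×2 Jordan block J_2(-5): exp(t · J_2(-5)) = e^(-5t)·(I + t·N), where N is the 2×2 nilpotent shift.
  For a 1×1 block at λ = -5: exp(t · [-5]) = [e^(-5t)].

After assembling e^{tJ} and conjugating by P, we get:

e^{tB} =
  [exp(-5*t), 0, 0]
  [0, exp(-5*t), 0]
  [0, t*exp(-5*t), exp(-5*t)]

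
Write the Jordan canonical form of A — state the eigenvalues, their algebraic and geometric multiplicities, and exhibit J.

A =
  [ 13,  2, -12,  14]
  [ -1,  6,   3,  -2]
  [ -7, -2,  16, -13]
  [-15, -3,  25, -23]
J_1(-3) ⊕ J_3(5)

The characteristic polynomial is
  det(x·I − A) = x^4 - 12*x^3 + 30*x^2 + 100*x - 375 = (x - 5)^3*(x + 3)

Eigenvalues and multiplicities (the geometric multiplicity of λ is n − rank(A − λI), which equals the number of Jordan blocks for λ):
  λ = -3: algebraic multiplicity = 1, geometric multiplicity = 1
  λ = 5: algebraic multiplicity = 3, geometric multiplicity = 1

Determining the block sizes for each eigenvalue:
  λ = -3: one block (gm = 1), so the single block has size am = 1 → block sizes [1]
  λ = 5: one block (gm = 1), so the single block has size am = 3 → block sizes [3]

Assembling the blocks gives a Jordan form
J =
  [-3, 0, 0, 0]
  [ 0, 5, 1, 0]
  [ 0, 0, 5, 1]
  [ 0, 0, 0, 5]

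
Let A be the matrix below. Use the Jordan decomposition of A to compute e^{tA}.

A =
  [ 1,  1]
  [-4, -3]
e^{tA} =
  [2*t*exp(-t) + exp(-t), t*exp(-t)]
  [-4*t*exp(-t), -2*t*exp(-t) + exp(-t)]

Strategy: write A = P · J · P⁻¹ where J is a Jordan canonical form, so e^{tA} = P · e^{tJ} · P⁻¹, and e^{tJ} can be computed block-by-block.

A has Jordan form
J =
  [-1,  1]
  [ 0, -1]
(up to reordering of blocks).

Per-block formulas:
  For a 2×2 Jordan block J_2(-1): exp(t · J_2(-1)) = e^(-1t)·(I + t·N), where N is the 2×2 nilpotent shift.

After assembling e^{tJ} and conjugating by P, we get:

e^{tA} =
  [2*t*exp(-t) + exp(-t), t*exp(-t)]
  [-4*t*exp(-t), -2*t*exp(-t) + exp(-t)]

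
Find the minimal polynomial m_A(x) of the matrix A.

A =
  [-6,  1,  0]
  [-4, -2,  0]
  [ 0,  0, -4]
x^2 + 8*x + 16

The characteristic polynomial is χ_A(x) = (x + 4)^3, so the eigenvalues are known. The minimal polynomial is
  m_A(x) = Π_λ (x − λ)^{k_λ}
where k_λ is the size of the *largest* Jordan block for λ (equivalently, the smallest k with (A − λI)^k v = 0 for every generalised eigenvector v of λ).

  λ = -4: largest Jordan block has size 2, contributing (x + 4)^2

So m_A(x) = (x + 4)^2 = x^2 + 8*x + 16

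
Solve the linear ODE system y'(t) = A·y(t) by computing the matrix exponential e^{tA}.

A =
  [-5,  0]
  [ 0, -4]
e^{tA} =
  [exp(-5*t), 0]
  [0, exp(-4*t)]

Strategy: write A = P · J · P⁻¹ where J is a Jordan canonical form, so e^{tA} = P · e^{tJ} · P⁻¹, and e^{tJ} can be computed block-by-block.

A has Jordan form
J =
  [-5,  0]
  [ 0, -4]
(up to reordering of blocks).

Per-block formulas:
  For a 1×1 block at λ = -4: exp(t · [-4]) = [e^(-4t)].
  For a 1×1 block at λ = -5: exp(t · [-5]) = [e^(-5t)].

After assembling e^{tJ} and conjugating by P, we get:

e^{tA} =
  [exp(-5*t), 0]
  [0, exp(-4*t)]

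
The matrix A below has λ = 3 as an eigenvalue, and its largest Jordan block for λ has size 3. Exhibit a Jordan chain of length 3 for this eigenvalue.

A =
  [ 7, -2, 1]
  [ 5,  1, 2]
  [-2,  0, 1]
A Jordan chain for λ = 3 of length 3:
v_1 = (4, 6, -4)ᵀ
v_2 = (4, 5, -2)ᵀ
v_3 = (1, 0, 0)ᵀ

Let N = A − (3)·I. We want v_3 with N^3 v_3 = 0 but N^2 v_3 ≠ 0; then v_{j-1} := N · v_j for j = 3, …, 2.

Pick v_3 = (1, 0, 0)ᵀ.
Then v_2 = N · v_3 = (4, 5, -2)ᵀ.
Then v_1 = N · v_2 = (4, 6, -4)ᵀ.

Sanity check: (A − (3)·I) v_1 = (0, 0, 0)ᵀ = 0. ✓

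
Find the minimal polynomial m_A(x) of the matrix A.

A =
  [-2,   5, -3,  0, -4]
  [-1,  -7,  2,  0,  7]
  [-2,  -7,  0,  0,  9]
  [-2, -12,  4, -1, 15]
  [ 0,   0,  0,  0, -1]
x^5 + 11*x^4 + 46*x^3 + 90*x^2 + 81*x + 27

The characteristic polynomial is χ_A(x) = (x + 1)^2*(x + 3)^3, so the eigenvalues are known. The minimal polynomial is
  m_A(x) = Π_λ (x − λ)^{k_λ}
where k_λ is the size of the *largest* Jordan block for λ (equivalently, the smallest k with (A − λI)^k v = 0 for every generalised eigenvector v of λ).

  λ = -3: largest Jordan block has size 3, contributing (x + 3)^3
  λ = -1: largest Jordan block has size 2, contributing (x + 1)^2

So m_A(x) = (x + 1)^2*(x + 3)^3 = x^5 + 11*x^4 + 46*x^3 + 90*x^2 + 81*x + 27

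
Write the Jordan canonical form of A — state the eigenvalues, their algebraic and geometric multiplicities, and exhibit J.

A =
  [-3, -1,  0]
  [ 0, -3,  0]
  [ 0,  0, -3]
J_2(-3) ⊕ J_1(-3)

The characteristic polynomial is
  det(x·I − A) = x^3 + 9*x^2 + 27*x + 27 = (x + 3)^3

Eigenvalues and multiplicities (the geometric multiplicity of λ is n − rank(A − λI), which equals the number of Jordan blocks for λ):
  λ = -3: algebraic multiplicity = 3, geometric multiplicity = 2

Determining the block sizes for each eigenvalue:
  λ = -3: 2 blocks summing to 3 forces exactly one block of size 2 and the rest size 1 → block sizes [2, 1]

Assembling the blocks gives a Jordan form
J =
  [-3,  1,  0]
  [ 0, -3,  0]
  [ 0,  0, -3]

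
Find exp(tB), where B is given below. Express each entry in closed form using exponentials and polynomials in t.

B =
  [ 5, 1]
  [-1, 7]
e^{tB} =
  [-t*exp(6*t) + exp(6*t), t*exp(6*t)]
  [-t*exp(6*t), t*exp(6*t) + exp(6*t)]

Strategy: write B = P · J · P⁻¹ where J is a Jordan canonical form, so e^{tB} = P · e^{tJ} · P⁻¹, and e^{tJ} can be computed block-by-block.

B has Jordan form
J =
  [6, 1]
  [0, 6]
(up to reordering of blocks).

Per-block formulas:
  For a 2×2 Jordan block J_2(6): exp(t · J_2(6)) = e^(6t)·(I + t·N), where N is the 2×2 nilpotent shift.

After assembling e^{tJ} and conjugating by P, we get:

e^{tB} =
  [-t*exp(6*t) + exp(6*t), t*exp(6*t)]
  [-t*exp(6*t), t*exp(6*t) + exp(6*t)]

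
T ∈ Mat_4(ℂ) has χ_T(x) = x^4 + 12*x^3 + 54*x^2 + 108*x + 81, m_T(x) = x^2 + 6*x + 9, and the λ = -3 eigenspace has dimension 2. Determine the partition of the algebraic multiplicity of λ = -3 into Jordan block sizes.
Block sizes for λ = -3: [2, 2]

Step 1 — from the characteristic polynomial, algebraic multiplicity of λ = -3 is 4. From dim ker(T − (-3)·I) = 2, there are exactly 2 Jordan blocks for λ = -3.
Step 2 — from the minimal polynomial, the factor (x + 3)^2 tells us the largest block for λ = -3 has size 2.
Step 3 — with total size 4, 2 blocks, and largest block 2, the block sizes (in nonincreasing order) are [2, 2].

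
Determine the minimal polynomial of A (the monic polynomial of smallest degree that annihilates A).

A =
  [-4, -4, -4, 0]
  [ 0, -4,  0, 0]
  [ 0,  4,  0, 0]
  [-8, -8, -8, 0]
x^2 + 4*x

The characteristic polynomial is χ_A(x) = x^2*(x + 4)^2, so the eigenvalues are known. The minimal polynomial is
  m_A(x) = Π_λ (x − λ)^{k_λ}
where k_λ is the size of the *largest* Jordan block for λ (equivalently, the smallest k with (A − λI)^k v = 0 for every generalised eigenvector v of λ).

  λ = -4: largest Jordan block has size 1, contributing (x + 4)
  λ = 0: largest Jordan block has size 1, contributing (x − 0)

So m_A(x) = x*(x + 4) = x^2 + 4*x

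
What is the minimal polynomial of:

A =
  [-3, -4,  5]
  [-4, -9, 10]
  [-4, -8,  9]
x^2 + 2*x + 1

The characteristic polynomial is χ_A(x) = (x + 1)^3, so the eigenvalues are known. The minimal polynomial is
  m_A(x) = Π_λ (x − λ)^{k_λ}
where k_λ is the size of the *largest* Jordan block for λ (equivalently, the smallest k with (A − λI)^k v = 0 for every generalised eigenvector v of λ).

  λ = -1: largest Jordan block has size 2, contributing (x + 1)^2

So m_A(x) = (x + 1)^2 = x^2 + 2*x + 1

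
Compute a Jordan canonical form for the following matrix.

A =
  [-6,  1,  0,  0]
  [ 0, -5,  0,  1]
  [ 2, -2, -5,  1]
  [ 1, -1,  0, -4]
J_3(-5) ⊕ J_1(-5)

The characteristic polynomial is
  det(x·I − A) = x^4 + 20*x^3 + 150*x^2 + 500*x + 625 = (x + 5)^4

Eigenvalues and multiplicities (the geometric multiplicity of λ is n − rank(A − λI), which equals the number of Jordan blocks for λ):
  λ = -5: algebraic multiplicity = 4, geometric multiplicity = 2

Determining the block sizes for each eigenvalue:
  λ = -5: with am = 4 and gm = 2, the partition is not yet determined (e.g. several partitions of 4 into 2 parts exist). Let N = A − (-5)·I. Computing rank(N^1) = 2, rank(N^2) = 1, rank(N^3) = 0; the number of blocks of size ≥ j is rank(N^{j−1}) − rank(N^j), giving [2, 1, 1]. So we have 1 block(s) of size 3, 1 block(s) of size 1 → block sizes [3, 1]

Assembling the blocks gives a Jordan form
J =
  [-5,  1,  0,  0]
  [ 0, -5,  1,  0]
  [ 0,  0, -5,  0]
  [ 0,  0,  0, -5]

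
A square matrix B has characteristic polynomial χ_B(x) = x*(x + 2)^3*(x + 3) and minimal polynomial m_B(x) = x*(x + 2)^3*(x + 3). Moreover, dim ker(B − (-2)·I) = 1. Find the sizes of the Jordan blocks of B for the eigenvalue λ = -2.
Block sizes for λ = -2: [3]

Step 1 — from the characteristic polynomial, algebraic multiplicity of λ = -2 is 3. From dim ker(B − (-2)·I) = 1, there are exactly 1 Jordan blocks for λ = -2.
Step 2 — from the minimal polynomial, the factor (x + 2)^3 tells us the largest block for λ = -2 has size 3.
Step 3 — with total size 3, 1 blocks, and largest block 3, the block sizes (in nonincreasing order) are [3].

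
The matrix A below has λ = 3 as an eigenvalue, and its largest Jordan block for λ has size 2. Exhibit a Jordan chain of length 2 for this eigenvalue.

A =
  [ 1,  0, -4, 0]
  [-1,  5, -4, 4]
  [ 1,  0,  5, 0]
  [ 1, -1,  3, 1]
A Jordan chain for λ = 3 of length 2:
v_1 = (-2, -1, 1, 1)ᵀ
v_2 = (1, 0, 0, 0)ᵀ

Let N = A − (3)·I. We want v_2 with N^2 v_2 = 0 but N^1 v_2 ≠ 0; then v_{j-1} := N · v_j for j = 2, …, 2.

Pick v_2 = (1, 0, 0, 0)ᵀ.
Then v_1 = N · v_2 = (-2, -1, 1, 1)ᵀ.

Sanity check: (A − (3)·I) v_1 = (0, 0, 0, 0)ᵀ = 0. ✓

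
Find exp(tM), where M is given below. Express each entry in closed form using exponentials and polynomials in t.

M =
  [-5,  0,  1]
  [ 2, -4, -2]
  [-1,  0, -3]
e^{tM} =
  [-t*exp(-4*t) + exp(-4*t), 0, t*exp(-4*t)]
  [2*t*exp(-4*t), exp(-4*t), -2*t*exp(-4*t)]
  [-t*exp(-4*t), 0, t*exp(-4*t) + exp(-4*t)]

Strategy: write M = P · J · P⁻¹ where J is a Jordan canonical form, so e^{tM} = P · e^{tJ} · P⁻¹, and e^{tJ} can be computed block-by-block.

M has Jordan form
J =
  [-4,  1,  0]
  [ 0, -4,  0]
  [ 0,  0, -4]
(up to reordering of blocks).

Per-block formulas:
  For a 1×1 block at λ = -4: exp(t · [-4]) = [e^(-4t)].
  For a 2×2 Jordan block J_2(-4): exp(t · J_2(-4)) = e^(-4t)·(I + t·N), where N is the 2×2 nilpotent shift.

After assembling e^{tJ} and conjugating by P, we get:

e^{tM} =
  [-t*exp(-4*t) + exp(-4*t), 0, t*exp(-4*t)]
  [2*t*exp(-4*t), exp(-4*t), -2*t*exp(-4*t)]
  [-t*exp(-4*t), 0, t*exp(-4*t) + exp(-4*t)]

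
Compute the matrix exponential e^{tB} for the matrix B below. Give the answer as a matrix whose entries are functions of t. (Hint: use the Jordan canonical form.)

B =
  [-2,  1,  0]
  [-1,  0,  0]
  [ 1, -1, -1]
e^{tB} =
  [-t*exp(-t) + exp(-t), t*exp(-t), 0]
  [-t*exp(-t), t*exp(-t) + exp(-t), 0]
  [t*exp(-t), -t*exp(-t), exp(-t)]

Strategy: write B = P · J · P⁻¹ where J is a Jordan canonical form, so e^{tB} = P · e^{tJ} · P⁻¹, and e^{tJ} can be computed block-by-block.

B has Jordan form
J =
  [-1,  1,  0]
  [ 0, -1,  0]
  [ 0,  0, -1]
(up to reordering of blocks).

Per-block formulas:
  For a 2×2 Jordan block J_2(-1): exp(t · J_2(-1)) = e^(-1t)·(I + t·N), where N is the 2×2 nilpotent shift.
  For a 1×1 block at λ = -1: exp(t · [-1]) = [e^(-1t)].

After assembling e^{tJ} and conjugating by P, we get:

e^{tB} =
  [-t*exp(-t) + exp(-t), t*exp(-t), 0]
  [-t*exp(-t), t*exp(-t) + exp(-t), 0]
  [t*exp(-t), -t*exp(-t), exp(-t)]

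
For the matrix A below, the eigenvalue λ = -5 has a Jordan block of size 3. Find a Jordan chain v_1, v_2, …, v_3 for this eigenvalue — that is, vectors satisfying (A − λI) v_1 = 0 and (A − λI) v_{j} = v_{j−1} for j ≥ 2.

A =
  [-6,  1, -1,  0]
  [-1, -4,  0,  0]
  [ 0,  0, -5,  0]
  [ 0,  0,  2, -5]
A Jordan chain for λ = -5 of length 3:
v_1 = (1, 1, 0, 0)ᵀ
v_2 = (-1, 0, 0, 2)ᵀ
v_3 = (0, 0, 1, 0)ᵀ

Let N = A − (-5)·I. We want v_3 with N^3 v_3 = 0 but N^2 v_3 ≠ 0; then v_{j-1} := N · v_j for j = 3, …, 2.

Pick v_3 = (0, 0, 1, 0)ᵀ.
Then v_2 = N · v_3 = (-1, 0, 0, 2)ᵀ.
Then v_1 = N · v_2 = (1, 1, 0, 0)ᵀ.

Sanity check: (A − (-5)·I) v_1 = (0, 0, 0, 0)ᵀ = 0. ✓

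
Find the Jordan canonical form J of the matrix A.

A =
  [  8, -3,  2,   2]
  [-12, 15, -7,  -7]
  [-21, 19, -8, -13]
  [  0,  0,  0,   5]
J_3(5) ⊕ J_1(5)

The characteristic polynomial is
  det(x·I − A) = x^4 - 20*x^3 + 150*x^2 - 500*x + 625 = (x - 5)^4

Eigenvalues and multiplicities (the geometric multiplicity of λ is n − rank(A − λI), which equals the number of Jordan blocks for λ):
  λ = 5: algebraic multiplicity = 4, geometric multiplicity = 2

Determining the block sizes for each eigenvalue:
  λ = 5: with am = 4 and gm = 2, the partition is not yet determined (e.g. several partitions of 4 into 2 parts exist). Let N = A − (5)·I. Computing rank(N^1) = 2, rank(N^2) = 1, rank(N^3) = 0; the number of blocks of size ≥ j is rank(N^{j−1}) − rank(N^j), giving [2, 1, 1]. So we have 1 block(s) of size 3, 1 block(s) of size 1 → block sizes [3, 1]

Assembling the blocks gives a Jordan form
J =
  [5, 1, 0, 0]
  [0, 5, 1, 0]
  [0, 0, 5, 0]
  [0, 0, 0, 5]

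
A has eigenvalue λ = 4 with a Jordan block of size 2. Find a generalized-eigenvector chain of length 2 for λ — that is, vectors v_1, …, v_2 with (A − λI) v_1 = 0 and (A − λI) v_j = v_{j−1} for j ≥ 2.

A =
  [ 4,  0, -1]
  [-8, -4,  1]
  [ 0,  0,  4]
A Jordan chain for λ = 4 of length 2:
v_1 = (-1, 1, 0)ᵀ
v_2 = (0, 0, 1)ᵀ

Let N = A − (4)·I. We want v_2 with N^2 v_2 = 0 but N^1 v_2 ≠ 0; then v_{j-1} := N · v_j for j = 2, …, 2.

Pick v_2 = (0, 0, 1)ᵀ.
Then v_1 = N · v_2 = (-1, 1, 0)ᵀ.

Sanity check: (A − (4)·I) v_1 = (0, 0, 0)ᵀ = 0. ✓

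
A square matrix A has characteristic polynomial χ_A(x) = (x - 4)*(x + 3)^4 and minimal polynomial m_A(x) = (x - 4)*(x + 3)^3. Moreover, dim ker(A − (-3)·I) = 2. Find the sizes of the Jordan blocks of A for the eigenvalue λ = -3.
Block sizes for λ = -3: [3, 1]

Step 1 — from the characteristic polynomial, algebraic multiplicity of λ = -3 is 4. From dim ker(A − (-3)·I) = 2, there are exactly 2 Jordan blocks for λ = -3.
Step 2 — from the minimal polynomial, the factor (x + 3)^3 tells us the largest block for λ = -3 has size 3.
Step 3 — with total size 4, 2 blocks, and largest block 3, the block sizes (in nonincreasing order) are [3, 1].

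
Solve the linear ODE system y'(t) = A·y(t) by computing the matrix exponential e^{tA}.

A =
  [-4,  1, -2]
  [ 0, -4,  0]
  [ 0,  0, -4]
e^{tA} =
  [exp(-4*t), t*exp(-4*t), -2*t*exp(-4*t)]
  [0, exp(-4*t), 0]
  [0, 0, exp(-4*t)]

Strategy: write A = P · J · P⁻¹ where J is a Jordan canonical form, so e^{tA} = P · e^{tJ} · P⁻¹, and e^{tJ} can be computed block-by-block.

A has Jordan form
J =
  [-4,  1,  0]
  [ 0, -4,  0]
  [ 0,  0, -4]
(up to reordering of blocks).

Per-block formulas:
  For a 2×2 Jordan block J_2(-4): exp(t · J_2(-4)) = e^(-4t)·(I + t·N), where N is the 2×2 nilpotent shift.
  For a 1×1 block at λ = -4: exp(t · [-4]) = [e^(-4t)].

After assembling e^{tJ} and conjugating by P, we get:

e^{tA} =
  [exp(-4*t), t*exp(-4*t), -2*t*exp(-4*t)]
  [0, exp(-4*t), 0]
  [0, 0, exp(-4*t)]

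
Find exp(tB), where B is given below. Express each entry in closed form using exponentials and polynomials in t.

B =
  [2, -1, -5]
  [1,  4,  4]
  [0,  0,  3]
e^{tB} =
  [-t*exp(3*t) + exp(3*t), -t*exp(3*t), t^2*exp(3*t)/2 - 5*t*exp(3*t)]
  [t*exp(3*t), t*exp(3*t) + exp(3*t), -t^2*exp(3*t)/2 + 4*t*exp(3*t)]
  [0, 0, exp(3*t)]

Strategy: write B = P · J · P⁻¹ where J is a Jordan canonical form, so e^{tB} = P · e^{tJ} · P⁻¹, and e^{tJ} can be computed block-by-block.

B has Jordan form
J =
  [3, 1, 0]
  [0, 3, 1]
  [0, 0, 3]
(up to reordering of blocks).

Per-block formulas:
  For a 3×3 Jordan block J_3(3): exp(t · J_3(3)) = e^(3t)·(I + t·N + (t^2/2)·N^2), where N is the 3×3 nilpotent shift.

After assembling e^{tJ} and conjugating by P, we get:

e^{tB} =
  [-t*exp(3*t) + exp(3*t), -t*exp(3*t), t^2*exp(3*t)/2 - 5*t*exp(3*t)]
  [t*exp(3*t), t*exp(3*t) + exp(3*t), -t^2*exp(3*t)/2 + 4*t*exp(3*t)]
  [0, 0, exp(3*t)]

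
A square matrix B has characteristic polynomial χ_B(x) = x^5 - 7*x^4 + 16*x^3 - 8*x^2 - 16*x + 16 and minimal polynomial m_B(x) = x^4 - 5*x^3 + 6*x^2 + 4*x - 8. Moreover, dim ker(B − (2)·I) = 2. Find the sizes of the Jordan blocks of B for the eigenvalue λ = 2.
Block sizes for λ = 2: [3, 1]

Step 1 — from the characteristic polynomial, algebraic multiplicity of λ = 2 is 4. From dim ker(B − (2)·I) = 2, there are exactly 2 Jordan blocks for λ = 2.
Step 2 — from the minimal polynomial, the factor (x − 2)^3 tells us the largest block for λ = 2 has size 3.
Step 3 — with total size 4, 2 blocks, and largest block 3, the block sizes (in nonincreasing order) are [3, 1].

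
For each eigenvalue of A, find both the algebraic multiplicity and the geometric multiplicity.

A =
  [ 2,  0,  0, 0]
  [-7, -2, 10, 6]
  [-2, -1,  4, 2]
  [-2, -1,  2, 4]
λ = 2: alg = 4, geom = 2

Step 1 — factor the characteristic polynomial to read off the algebraic multiplicities:
  χ_A(x) = (x - 2)^4

Step 2 — compute geometric multiplicities via the rank-nullity identity g(λ) = n − rank(A − λI):
  rank(A − (2)·I) = 2, so dim ker(A − (2)·I) = n − 2 = 2

Summary:
  λ = 2: algebraic multiplicity = 4, geometric multiplicity = 2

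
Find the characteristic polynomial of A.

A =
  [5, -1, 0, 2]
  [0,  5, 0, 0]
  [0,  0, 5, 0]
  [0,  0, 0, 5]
x^4 - 20*x^3 + 150*x^2 - 500*x + 625

Expanding det(x·I − A) (e.g. by cofactor expansion or by noting that A is similar to its Jordan form J, which has the same characteristic polynomial as A) gives
  χ_A(x) = x^4 - 20*x^3 + 150*x^2 - 500*x + 625
which factors as (x - 5)^4. The eigenvalues (with algebraic multiplicities) are λ = 5 with multiplicity 4.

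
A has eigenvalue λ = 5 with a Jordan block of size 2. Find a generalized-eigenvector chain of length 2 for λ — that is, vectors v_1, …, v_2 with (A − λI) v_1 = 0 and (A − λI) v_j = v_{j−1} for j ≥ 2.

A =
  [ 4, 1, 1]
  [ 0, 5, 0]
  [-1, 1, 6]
A Jordan chain for λ = 5 of length 2:
v_1 = (-1, 0, -1)ᵀ
v_2 = (1, 0, 0)ᵀ

Let N = A − (5)·I. We want v_2 with N^2 v_2 = 0 but N^1 v_2 ≠ 0; then v_{j-1} := N · v_j for j = 2, …, 2.

Pick v_2 = (1, 0, 0)ᵀ.
Then v_1 = N · v_2 = (-1, 0, -1)ᵀ.

Sanity check: (A − (5)·I) v_1 = (0, 0, 0)ᵀ = 0. ✓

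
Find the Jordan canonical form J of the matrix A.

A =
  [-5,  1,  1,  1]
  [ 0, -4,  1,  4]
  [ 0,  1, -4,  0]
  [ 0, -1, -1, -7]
J_3(-5) ⊕ J_1(-5)

The characteristic polynomial is
  det(x·I − A) = x^4 + 20*x^3 + 150*x^2 + 500*x + 625 = (x + 5)^4

Eigenvalues and multiplicities (the geometric multiplicity of λ is n − rank(A − λI), which equals the number of Jordan blocks for λ):
  λ = -5: algebraic multiplicity = 4, geometric multiplicity = 2

Determining the block sizes for each eigenvalue:
  λ = -5: with am = 4 and gm = 2, the partition is not yet determined (e.g. several partitions of 4 into 2 parts exist). Let N = A − (-5)·I. Computing rank(N^1) = 2, rank(N^2) = 1, rank(N^3) = 0; the number of blocks of size ≥ j is rank(N^{j−1}) − rank(N^j), giving [2, 1, 1]. So we have 1 block(s) of size 3, 1 block(s) of size 1 → block sizes [3, 1]

Assembling the blocks gives a Jordan form
J =
  [-5,  1,  0,  0]
  [ 0, -5,  1,  0]
  [ 0,  0, -5,  0]
  [ 0,  0,  0, -5]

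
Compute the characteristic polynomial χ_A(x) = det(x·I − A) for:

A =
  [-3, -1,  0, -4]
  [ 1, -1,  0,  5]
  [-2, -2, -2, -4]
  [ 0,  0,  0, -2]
x^4 + 8*x^3 + 24*x^2 + 32*x + 16

Expanding det(x·I − A) (e.g. by cofactor expansion or by noting that A is similar to its Jordan form J, which has the same characteristic polynomial as A) gives
  χ_A(x) = x^4 + 8*x^3 + 24*x^2 + 32*x + 16
which factors as (x + 2)^4. The eigenvalues (with algebraic multiplicities) are λ = -2 with multiplicity 4.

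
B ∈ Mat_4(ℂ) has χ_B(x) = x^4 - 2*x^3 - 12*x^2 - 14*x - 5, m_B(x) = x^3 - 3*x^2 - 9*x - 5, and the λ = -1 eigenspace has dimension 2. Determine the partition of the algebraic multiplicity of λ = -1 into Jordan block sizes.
Block sizes for λ = -1: [2, 1]

Step 1 — from the characteristic polynomial, algebraic multiplicity of λ = -1 is 3. From dim ker(B − (-1)·I) = 2, there are exactly 2 Jordan blocks for λ = -1.
Step 2 — from the minimal polynomial, the factor (x + 1)^2 tells us the largest block for λ = -1 has size 2.
Step 3 — with total size 3, 2 blocks, and largest block 2, the block sizes (in nonincreasing order) are [2, 1].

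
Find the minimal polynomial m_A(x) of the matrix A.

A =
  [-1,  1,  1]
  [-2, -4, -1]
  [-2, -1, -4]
x^2 + 6*x + 9

The characteristic polynomial is χ_A(x) = (x + 3)^3, so the eigenvalues are known. The minimal polynomial is
  m_A(x) = Π_λ (x − λ)^{k_λ}
where k_λ is the size of the *largest* Jordan block for λ (equivalently, the smallest k with (A − λI)^k v = 0 for every generalised eigenvector v of λ).

  λ = -3: largest Jordan block has size 2, contributing (x + 3)^2

So m_A(x) = (x + 3)^2 = x^2 + 6*x + 9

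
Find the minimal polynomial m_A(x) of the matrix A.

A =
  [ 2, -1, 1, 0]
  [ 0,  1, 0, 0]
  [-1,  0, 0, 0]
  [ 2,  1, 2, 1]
x^3 - 3*x^2 + 3*x - 1

The characteristic polynomial is χ_A(x) = (x - 1)^4, so the eigenvalues are known. The minimal polynomial is
  m_A(x) = Π_λ (x − λ)^{k_λ}
where k_λ is the size of the *largest* Jordan block for λ (equivalently, the smallest k with (A − λI)^k v = 0 for every generalised eigenvector v of λ).

  λ = 1: largest Jordan block has size 3, contributing (x − 1)^3

So m_A(x) = (x - 1)^3 = x^3 - 3*x^2 + 3*x - 1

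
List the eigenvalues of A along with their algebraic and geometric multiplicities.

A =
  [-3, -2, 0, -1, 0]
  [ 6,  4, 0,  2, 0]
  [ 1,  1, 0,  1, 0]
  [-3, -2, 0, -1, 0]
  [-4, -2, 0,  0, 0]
λ = 0: alg = 5, geom = 3

Step 1 — factor the characteristic polynomial to read off the algebraic multiplicities:
  χ_A(x) = x^5

Step 2 — compute geometric multiplicities via the rank-nullity identity g(λ) = n − rank(A − λI):
  rank(A − (0)·I) = 2, so dim ker(A − (0)·I) = n − 2 = 3

Summary:
  λ = 0: algebraic multiplicity = 5, geometric multiplicity = 3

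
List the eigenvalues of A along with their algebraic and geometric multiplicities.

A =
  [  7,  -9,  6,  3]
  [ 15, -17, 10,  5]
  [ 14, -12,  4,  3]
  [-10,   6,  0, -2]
λ = -2: alg = 4, geom = 2

Step 1 — factor the characteristic polynomial to read off the algebraic multiplicities:
  χ_A(x) = (x + 2)^4

Step 2 — compute geometric multiplicities via the rank-nullity identity g(λ) = n − rank(A − λI):
  rank(A − (-2)·I) = 2, so dim ker(A − (-2)·I) = n − 2 = 2

Summary:
  λ = -2: algebraic multiplicity = 4, geometric multiplicity = 2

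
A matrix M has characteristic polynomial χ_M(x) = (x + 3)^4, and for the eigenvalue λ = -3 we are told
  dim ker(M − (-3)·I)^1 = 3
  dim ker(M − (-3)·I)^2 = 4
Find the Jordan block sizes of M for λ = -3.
Block sizes for λ = -3: [2, 1, 1]

From the dimensions of kernels of powers, the number of Jordan blocks of size at least j is d_j − d_{j−1} where d_j = dim ker(N^j) (with d_0 = 0). Computing the differences gives [3, 1].
The number of blocks of size exactly k is (#blocks of size ≥ k) − (#blocks of size ≥ k + 1), so the partition is: 2 block(s) of size 1, 1 block(s) of size 2.
In nonincreasing order the block sizes are [2, 1, 1].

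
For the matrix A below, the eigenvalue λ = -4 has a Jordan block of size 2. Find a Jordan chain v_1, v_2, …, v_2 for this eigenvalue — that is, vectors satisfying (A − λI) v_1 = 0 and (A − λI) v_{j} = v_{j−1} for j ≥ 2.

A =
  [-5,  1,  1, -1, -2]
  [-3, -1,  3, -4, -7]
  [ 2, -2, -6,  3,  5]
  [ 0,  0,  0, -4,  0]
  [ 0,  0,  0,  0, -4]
A Jordan chain for λ = -4 of length 2:
v_1 = (-1, -3, 2, 0, 0)ᵀ
v_2 = (1, 0, 0, 0, 0)ᵀ

Let N = A − (-4)·I. We want v_2 with N^2 v_2 = 0 but N^1 v_2 ≠ 0; then v_{j-1} := N · v_j for j = 2, …, 2.

Pick v_2 = (1, 0, 0, 0, 0)ᵀ.
Then v_1 = N · v_2 = (-1, -3, 2, 0, 0)ᵀ.

Sanity check: (A − (-4)·I) v_1 = (0, 0, 0, 0, 0)ᵀ = 0. ✓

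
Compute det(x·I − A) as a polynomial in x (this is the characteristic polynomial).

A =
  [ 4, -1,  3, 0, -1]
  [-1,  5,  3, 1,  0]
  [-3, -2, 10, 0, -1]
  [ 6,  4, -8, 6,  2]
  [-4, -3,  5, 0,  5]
x^5 - 30*x^4 + 360*x^3 - 2160*x^2 + 6480*x - 7776

Expanding det(x·I − A) (e.g. by cofactor expansion or by noting that A is similar to its Jordan form J, which has the same characteristic polynomial as A) gives
  χ_A(x) = x^5 - 30*x^4 + 360*x^3 - 2160*x^2 + 6480*x - 7776
which factors as (x - 6)^5. The eigenvalues (with algebraic multiplicities) are λ = 6 with multiplicity 5.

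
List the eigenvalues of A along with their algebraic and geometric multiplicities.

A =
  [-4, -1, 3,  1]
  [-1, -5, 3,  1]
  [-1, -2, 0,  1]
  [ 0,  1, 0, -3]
λ = -3: alg = 4, geom = 2

Step 1 — factor the characteristic polynomial to read off the algebraic multiplicities:
  χ_A(x) = (x + 3)^4

Step 2 — compute geometric multiplicities via the rank-nullity identity g(λ) = n − rank(A − λI):
  rank(A − (-3)·I) = 2, so dim ker(A − (-3)·I) = n − 2 = 2

Summary:
  λ = -3: algebraic multiplicity = 4, geometric multiplicity = 2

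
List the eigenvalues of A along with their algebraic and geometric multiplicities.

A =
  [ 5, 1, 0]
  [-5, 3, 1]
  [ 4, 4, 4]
λ = 4: alg = 3, geom = 1

Step 1 — factor the characteristic polynomial to read off the algebraic multiplicities:
  χ_A(x) = (x - 4)^3

Step 2 — compute geometric multiplicities via the rank-nullity identity g(λ) = n − rank(A − λI):
  rank(A − (4)·I) = 2, so dim ker(A − (4)·I) = n − 2 = 1

Summary:
  λ = 4: algebraic multiplicity = 3, geometric multiplicity = 1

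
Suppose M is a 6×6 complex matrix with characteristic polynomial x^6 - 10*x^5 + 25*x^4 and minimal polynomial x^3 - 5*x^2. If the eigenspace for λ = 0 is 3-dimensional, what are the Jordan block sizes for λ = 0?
Block sizes for λ = 0: [2, 1, 1]

Step 1 — from the characteristic polynomial, algebraic multiplicity of λ = 0 is 4. From dim ker(M − (0)·I) = 3, there are exactly 3 Jordan blocks for λ = 0.
Step 2 — from the minimal polynomial, the factor (x − 0)^2 tells us the largest block for λ = 0 has size 2.
Step 3 — with total size 4, 3 blocks, and largest block 2, the block sizes (in nonincreasing order) are [2, 1, 1].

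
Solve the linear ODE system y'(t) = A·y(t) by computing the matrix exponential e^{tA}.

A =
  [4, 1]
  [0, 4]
e^{tA} =
  [exp(4*t), t*exp(4*t)]
  [0, exp(4*t)]

Strategy: write A = P · J · P⁻¹ where J is a Jordan canonical form, so e^{tA} = P · e^{tJ} · P⁻¹, and e^{tJ} can be computed block-by-block.

A has Jordan form
J =
  [4, 1]
  [0, 4]
(up to reordering of blocks).

Per-block formulas:
  For a 2×2 Jordan block J_2(4): exp(t · J_2(4)) = e^(4t)·(I + t·N), where N is the 2×2 nilpotent shift.

After assembling e^{tJ} and conjugating by P, we get:

e^{tA} =
  [exp(4*t), t*exp(4*t)]
  [0, exp(4*t)]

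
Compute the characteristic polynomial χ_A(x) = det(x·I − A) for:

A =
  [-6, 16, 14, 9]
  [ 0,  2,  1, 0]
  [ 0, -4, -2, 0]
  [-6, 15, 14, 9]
x^4 - 3*x^3

Expanding det(x·I − A) (e.g. by cofactor expansion or by noting that A is similar to its Jordan form J, which has the same characteristic polynomial as A) gives
  χ_A(x) = x^4 - 3*x^3
which factors as x^3*(x - 3). The eigenvalues (with algebraic multiplicities) are λ = 0 with multiplicity 3, λ = 3 with multiplicity 1.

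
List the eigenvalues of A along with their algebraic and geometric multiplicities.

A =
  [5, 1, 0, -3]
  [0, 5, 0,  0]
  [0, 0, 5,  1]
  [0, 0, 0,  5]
λ = 5: alg = 4, geom = 2

Step 1 — factor the characteristic polynomial to read off the algebraic multiplicities:
  χ_A(x) = (x - 5)^4

Step 2 — compute geometric multiplicities via the rank-nullity identity g(λ) = n − rank(A − λI):
  rank(A − (5)·I) = 2, so dim ker(A − (5)·I) = n − 2 = 2

Summary:
  λ = 5: algebraic multiplicity = 4, geometric multiplicity = 2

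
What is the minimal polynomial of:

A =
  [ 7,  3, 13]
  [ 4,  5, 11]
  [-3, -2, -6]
x^3 - 6*x^2 + 12*x - 8

The characteristic polynomial is χ_A(x) = (x - 2)^3, so the eigenvalues are known. The minimal polynomial is
  m_A(x) = Π_λ (x − λ)^{k_λ}
where k_λ is the size of the *largest* Jordan block for λ (equivalently, the smallest k with (A − λI)^k v = 0 for every generalised eigenvector v of λ).

  λ = 2: largest Jordan block has size 3, contributing (x − 2)^3

So m_A(x) = (x - 2)^3 = x^3 - 6*x^2 + 12*x - 8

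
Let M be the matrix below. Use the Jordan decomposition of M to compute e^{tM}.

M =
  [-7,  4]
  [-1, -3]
e^{tM} =
  [-2*t*exp(-5*t) + exp(-5*t), 4*t*exp(-5*t)]
  [-t*exp(-5*t), 2*t*exp(-5*t) + exp(-5*t)]

Strategy: write M = P · J · P⁻¹ where J is a Jordan canonical form, so e^{tM} = P · e^{tJ} · P⁻¹, and e^{tJ} can be computed block-by-block.

M has Jordan form
J =
  [-5,  1]
  [ 0, -5]
(up to reordering of blocks).

Per-block formulas:
  For a 2×2 Jordan block J_2(-5): exp(t · J_2(-5)) = e^(-5t)·(I + t·N), where N is the 2×2 nilpotent shift.

After assembling e^{tJ} and conjugating by P, we get:

e^{tM} =
  [-2*t*exp(-5*t) + exp(-5*t), 4*t*exp(-5*t)]
  [-t*exp(-5*t), 2*t*exp(-5*t) + exp(-5*t)]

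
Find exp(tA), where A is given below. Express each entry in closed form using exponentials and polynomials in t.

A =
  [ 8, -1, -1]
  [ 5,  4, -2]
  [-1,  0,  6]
e^{tA} =
  [2*t*exp(6*t) + exp(6*t), -t*exp(6*t), -t*exp(6*t)]
  [t^2*exp(6*t) + 5*t*exp(6*t), -t^2*exp(6*t)/2 - 2*t*exp(6*t) + exp(6*t), -t^2*exp(6*t)/2 - 2*t*exp(6*t)]
  [-t^2*exp(6*t) - t*exp(6*t), t^2*exp(6*t)/2, t^2*exp(6*t)/2 + exp(6*t)]

Strategy: write A = P · J · P⁻¹ where J is a Jordan canonical form, so e^{tA} = P · e^{tJ} · P⁻¹, and e^{tJ} can be computed block-by-block.

A has Jordan form
J =
  [6, 1, 0]
  [0, 6, 1]
  [0, 0, 6]
(up to reordering of blocks).

Per-block formulas:
  For a 3×3 Jordan block J_3(6): exp(t · J_3(6)) = e^(6t)·(I + t·N + (t^2/2)·N^2), where N is the 3×3 nilpotent shift.

After assembling e^{tJ} and conjugating by P, we get:

e^{tA} =
  [2*t*exp(6*t) + exp(6*t), -t*exp(6*t), -t*exp(6*t)]
  [t^2*exp(6*t) + 5*t*exp(6*t), -t^2*exp(6*t)/2 - 2*t*exp(6*t) + exp(6*t), -t^2*exp(6*t)/2 - 2*t*exp(6*t)]
  [-t^2*exp(6*t) - t*exp(6*t), t^2*exp(6*t)/2, t^2*exp(6*t)/2 + exp(6*t)]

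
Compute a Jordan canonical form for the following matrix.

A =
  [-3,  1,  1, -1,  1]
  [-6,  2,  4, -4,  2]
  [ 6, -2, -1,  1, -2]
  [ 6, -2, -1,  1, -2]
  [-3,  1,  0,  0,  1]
J_3(0) ⊕ J_1(0) ⊕ J_1(0)

The characteristic polynomial is
  det(x·I − A) = x^5

Eigenvalues and multiplicities (the geometric multiplicity of λ is n − rank(A − λI), which equals the number of Jordan blocks for λ):
  λ = 0: algebraic multiplicity = 5, geometric multiplicity = 3

Determining the block sizes for each eigenvalue:
  λ = 0: with am = 5 and gm = 3, the partition is not yet determined (e.g. several partitions of 5 into 3 parts exist). Let N = A − (0)·I. Computing rank(N^1) = 2, rank(N^2) = 1, rank(N^3) = 0; the number of blocks of size ≥ j is rank(N^{j−1}) − rank(N^j), giving [3, 1, 1]. So we have 1 block(s) of size 3, 2 block(s) of size 1 → block sizes [3, 1, 1]

Assembling the blocks gives a Jordan form
J =
  [0, 1, 0, 0, 0]
  [0, 0, 1, 0, 0]
  [0, 0, 0, 0, 0]
  [0, 0, 0, 0, 0]
  [0, 0, 0, 0, 0]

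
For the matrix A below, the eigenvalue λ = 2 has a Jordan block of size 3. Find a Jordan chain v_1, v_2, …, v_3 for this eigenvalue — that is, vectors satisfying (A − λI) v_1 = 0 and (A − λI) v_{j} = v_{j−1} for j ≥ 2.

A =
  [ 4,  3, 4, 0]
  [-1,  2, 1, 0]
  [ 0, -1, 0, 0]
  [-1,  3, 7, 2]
A Jordan chain for λ = 2 of length 3:
v_1 = (1, -2, 1, -5)ᵀ
v_2 = (2, -1, 0, -1)ᵀ
v_3 = (1, 0, 0, 0)ᵀ

Let N = A − (2)·I. We want v_3 with N^3 v_3 = 0 but N^2 v_3 ≠ 0; then v_{j-1} := N · v_j for j = 3, …, 2.

Pick v_3 = (1, 0, 0, 0)ᵀ.
Then v_2 = N · v_3 = (2, -1, 0, -1)ᵀ.
Then v_1 = N · v_2 = (1, -2, 1, -5)ᵀ.

Sanity check: (A − (2)·I) v_1 = (0, 0, 0, 0)ᵀ = 0. ✓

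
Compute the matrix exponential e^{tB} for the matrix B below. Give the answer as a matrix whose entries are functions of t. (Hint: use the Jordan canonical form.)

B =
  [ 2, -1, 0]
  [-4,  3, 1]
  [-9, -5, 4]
e^{tB} =
  [5*t^2*exp(3*t)/2 - t*exp(3*t) + exp(3*t), t^2*exp(3*t)/2 - t*exp(3*t), -t^2*exp(3*t)/2]
  [-5*t^2*exp(3*t)/2 - 4*t*exp(3*t), -t^2*exp(3*t)/2 + exp(3*t), t^2*exp(3*t)/2 + t*exp(3*t)]
  [10*t^2*exp(3*t) - 9*t*exp(3*t), 2*t^2*exp(3*t) - 5*t*exp(3*t), -2*t^2*exp(3*t) + t*exp(3*t) + exp(3*t)]

Strategy: write B = P · J · P⁻¹ where J is a Jordan canonical form, so e^{tB} = P · e^{tJ} · P⁻¹, and e^{tJ} can be computed block-by-block.

B has Jordan form
J =
  [3, 1, 0]
  [0, 3, 1]
  [0, 0, 3]
(up to reordering of blocks).

Per-block formulas:
  For a 3×3 Jordan block J_3(3): exp(t · J_3(3)) = e^(3t)·(I + t·N + (t^2/2)·N^2), where N is the 3×3 nilpotent shift.

After assembling e^{tJ} and conjugating by P, we get:

e^{tB} =
  [5*t^2*exp(3*t)/2 - t*exp(3*t) + exp(3*t), t^2*exp(3*t)/2 - t*exp(3*t), -t^2*exp(3*t)/2]
  [-5*t^2*exp(3*t)/2 - 4*t*exp(3*t), -t^2*exp(3*t)/2 + exp(3*t), t^2*exp(3*t)/2 + t*exp(3*t)]
  [10*t^2*exp(3*t) - 9*t*exp(3*t), 2*t^2*exp(3*t) - 5*t*exp(3*t), -2*t^2*exp(3*t) + t*exp(3*t) + exp(3*t)]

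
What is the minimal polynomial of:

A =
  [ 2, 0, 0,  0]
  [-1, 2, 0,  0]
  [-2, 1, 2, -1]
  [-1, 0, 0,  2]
x^2 - 4*x + 4

The characteristic polynomial is χ_A(x) = (x - 2)^4, so the eigenvalues are known. The minimal polynomial is
  m_A(x) = Π_λ (x − λ)^{k_λ}
where k_λ is the size of the *largest* Jordan block for λ (equivalently, the smallest k with (A − λI)^k v = 0 for every generalised eigenvector v of λ).

  λ = 2: largest Jordan block has size 2, contributing (x − 2)^2

So m_A(x) = (x - 2)^2 = x^2 - 4*x + 4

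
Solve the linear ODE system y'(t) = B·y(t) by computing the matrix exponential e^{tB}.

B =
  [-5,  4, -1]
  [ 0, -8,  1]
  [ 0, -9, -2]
e^{tB} =
  [exp(-5*t), -3*t^2*exp(-5*t)/2 + 4*t*exp(-5*t), t^2*exp(-5*t)/2 - t*exp(-5*t)]
  [0, -3*t*exp(-5*t) + exp(-5*t), t*exp(-5*t)]
  [0, -9*t*exp(-5*t), 3*t*exp(-5*t) + exp(-5*t)]

Strategy: write B = P · J · P⁻¹ where J is a Jordan canonical form, so e^{tB} = P · e^{tJ} · P⁻¹, and e^{tJ} can be computed block-by-block.

B has Jordan form
J =
  [-5,  1,  0]
  [ 0, -5,  1]
  [ 0,  0, -5]
(up to reordering of blocks).

Per-block formulas:
  For a 3×3 Jordan block J_3(-5): exp(t · J_3(-5)) = e^(-5t)·(I + t·N + (t^2/2)·N^2), where N is the 3×3 nilpotent shift.

After assembling e^{tJ} and conjugating by P, we get:

e^{tB} =
  [exp(-5*t), -3*t^2*exp(-5*t)/2 + 4*t*exp(-5*t), t^2*exp(-5*t)/2 - t*exp(-5*t)]
  [0, -3*t*exp(-5*t) + exp(-5*t), t*exp(-5*t)]
  [0, -9*t*exp(-5*t), 3*t*exp(-5*t) + exp(-5*t)]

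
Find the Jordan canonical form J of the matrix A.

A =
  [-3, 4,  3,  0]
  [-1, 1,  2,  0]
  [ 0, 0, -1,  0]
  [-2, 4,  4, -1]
J_3(-1) ⊕ J_1(-1)

The characteristic polynomial is
  det(x·I − A) = x^4 + 4*x^3 + 6*x^2 + 4*x + 1 = (x + 1)^4

Eigenvalues and multiplicities (the geometric multiplicity of λ is n − rank(A − λI), which equals the number of Jordan blocks for λ):
  λ = -1: algebraic multiplicity = 4, geometric multiplicity = 2

Determining the block sizes for each eigenvalue:
  λ = -1: with am = 4 and gm = 2, the partition is not yet determined (e.g. several partitions of 4 into 2 parts exist). Let N = A − (-1)·I. Computing rank(N^1) = 2, rank(N^2) = 1, rank(N^3) = 0; the number of blocks of size ≥ j is rank(N^{j−1}) − rank(N^j), giving [2, 1, 1]. So we have 1 block(s) of size 3, 1 block(s) of size 1 → block sizes [3, 1]

Assembling the blocks gives a Jordan form
J =
  [-1,  1,  0,  0]
  [ 0, -1,  1,  0]
  [ 0,  0, -1,  0]
  [ 0,  0,  0, -1]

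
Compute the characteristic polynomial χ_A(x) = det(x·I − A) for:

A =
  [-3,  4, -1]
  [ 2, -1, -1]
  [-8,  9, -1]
x^3 + 5*x^2

Expanding det(x·I − A) (e.g. by cofactor expansion or by noting that A is similar to its Jordan form J, which has the same characteristic polynomial as A) gives
  χ_A(x) = x^3 + 5*x^2
which factors as x^2*(x + 5). The eigenvalues (with algebraic multiplicities) are λ = -5 with multiplicity 1, λ = 0 with multiplicity 2.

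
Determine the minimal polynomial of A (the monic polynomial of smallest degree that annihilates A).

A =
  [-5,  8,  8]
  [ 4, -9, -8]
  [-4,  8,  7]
x^2 + 6*x + 5

The characteristic polynomial is χ_A(x) = (x + 1)^2*(x + 5), so the eigenvalues are known. The minimal polynomial is
  m_A(x) = Π_λ (x − λ)^{k_λ}
where k_λ is the size of the *largest* Jordan block for λ (equivalently, the smallest k with (A − λI)^k v = 0 for every generalised eigenvector v of λ).

  λ = -5: largest Jordan block has size 1, contributing (x + 5)
  λ = -1: largest Jordan block has size 1, contributing (x + 1)

So m_A(x) = (x + 1)*(x + 5) = x^2 + 6*x + 5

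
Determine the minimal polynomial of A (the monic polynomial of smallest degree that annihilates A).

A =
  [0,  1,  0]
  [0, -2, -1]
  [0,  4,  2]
x^3

The characteristic polynomial is χ_A(x) = x^3, so the eigenvalues are known. The minimal polynomial is
  m_A(x) = Π_λ (x − λ)^{k_λ}
where k_λ is the size of the *largest* Jordan block for λ (equivalently, the smallest k with (A − λI)^k v = 0 for every generalised eigenvector v of λ).

  λ = 0: largest Jordan block has size 3, contributing (x − 0)^3

So m_A(x) = x^3 = x^3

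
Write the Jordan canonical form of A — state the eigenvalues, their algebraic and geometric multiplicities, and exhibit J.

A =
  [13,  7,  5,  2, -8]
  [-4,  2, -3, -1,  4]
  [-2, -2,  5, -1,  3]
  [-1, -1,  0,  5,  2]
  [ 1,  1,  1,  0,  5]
J_3(6) ⊕ J_2(6)

The characteristic polynomial is
  det(x·I − A) = x^5 - 30*x^4 + 360*x^3 - 2160*x^2 + 6480*x - 7776 = (x - 6)^5

Eigenvalues and multiplicities (the geometric multiplicity of λ is n − rank(A − λI), which equals the number of Jordan blocks for λ):
  λ = 6: algebraic multiplicity = 5, geometric multiplicity = 2

Determining the block sizes for each eigenvalue:
  λ = 6: with am = 5 and gm = 2, the partition is not yet determined (e.g. several partitions of 5 into 2 parts exist). Let N = A − (6)·I. Computing rank(N^1) = 3, rank(N^2) = 1, rank(N^3) = 0; the number of blocks of size ≥ j is rank(N^{j−1}) − rank(N^j), giving [2, 2, 1]. So we have 1 block(s) of size 3, 1 block(s) of size 2 → block sizes [3, 2]

Assembling the blocks gives a Jordan form
J =
  [6, 1, 0, 0, 0]
  [0, 6, 1, 0, 0]
  [0, 0, 6, 0, 0]
  [0, 0, 0, 6, 1]
  [0, 0, 0, 0, 6]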